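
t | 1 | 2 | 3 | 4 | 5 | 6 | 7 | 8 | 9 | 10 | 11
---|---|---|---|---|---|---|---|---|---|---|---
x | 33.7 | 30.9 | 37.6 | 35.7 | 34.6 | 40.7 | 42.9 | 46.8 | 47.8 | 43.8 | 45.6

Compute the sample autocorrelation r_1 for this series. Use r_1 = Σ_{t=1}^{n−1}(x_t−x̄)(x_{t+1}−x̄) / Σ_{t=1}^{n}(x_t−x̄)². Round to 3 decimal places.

Mean x̄ = (33.7 + 30.9 + 37.6 + 35.7 + 34.6 + 40.7 + 42.9 + 46.8 + 47.8 + 43.8 + 45.6)/11 = 40.0091
Numerator Σ_{t=1}^{10}(x_t−x̄)(x_{t+1}−x̄) = 234.6326
Denominator Σ(x_t−x̄)² = 337.6891
r_1 = 234.6326 / 337.6891 = 0.695

0.695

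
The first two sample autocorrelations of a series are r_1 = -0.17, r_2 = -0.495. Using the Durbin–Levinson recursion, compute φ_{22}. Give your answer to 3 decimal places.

-0.539

φ_{22} = (r_2 − r_1²) / (1 − r_1²)
r_1² = (-0.17)² = 0.0289
Numerator = -0.495 − 0.0289 = -0.5239; denominator = 1 − 0.0289 = 0.9711
φ_{22} = -0.5239 / 0.9711 = -0.539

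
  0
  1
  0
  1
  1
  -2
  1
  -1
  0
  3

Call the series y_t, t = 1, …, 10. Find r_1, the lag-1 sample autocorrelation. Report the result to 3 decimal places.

-0.278

Mean ȳ = (0 + 1 + 0 + 1 + 1 − 2 + 1 − 1 + 0 + 3)/10 = 0.4000
Numerator Σ_{t=1}^{9}(y_t−ȳ)(y_{t+1}−ȳ) = -4.5600
Denominator Σ(y_t−ȳ)² = 16.4000
r_1 = -4.5600 / 16.4000 = -0.278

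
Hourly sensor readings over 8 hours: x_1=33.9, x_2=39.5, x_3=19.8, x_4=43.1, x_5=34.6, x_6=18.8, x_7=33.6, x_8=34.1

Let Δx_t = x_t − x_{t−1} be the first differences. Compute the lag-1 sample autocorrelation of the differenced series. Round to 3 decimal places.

-0.572

First differences Δx: 5.6, -19.7, 23.3, -8.5, -15.8, 14.8, 0.5
Mean of differences = 0.0286
Numerator Σ(Δx_t−Δx̄)(Δx_{t+1}−Δx̄) = -859.3522
Denominator Σ(Δx_t−Δx̄)² = 1503.5143
r_1(Δx) = -859.3522 / 1503.5143 = -0.572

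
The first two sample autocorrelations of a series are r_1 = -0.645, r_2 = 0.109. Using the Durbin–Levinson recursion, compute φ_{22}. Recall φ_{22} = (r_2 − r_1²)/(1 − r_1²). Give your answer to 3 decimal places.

-0.526

φ_{22} = (r_2 − r_1²) / (1 − r_1²)
r_1² = (-0.645)² = 0.416025
Numerator = 0.109 − 0.4160 = -0.3070; denominator = 1 − 0.4160 = 0.5840
φ_{22} = -0.3070 / 0.5840 = -0.526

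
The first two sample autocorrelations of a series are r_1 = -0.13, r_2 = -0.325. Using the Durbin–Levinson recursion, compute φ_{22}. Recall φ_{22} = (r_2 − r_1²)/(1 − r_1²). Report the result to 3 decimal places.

φ_{22} = (r_2 − r_1²) / (1 − r_1²)
r_1² = (-0.13)² = 0.0169
Numerator = -0.325 − 0.0169 = -0.3419; denominator = 1 − 0.0169 = 0.9831
φ_{22} = -0.3419 / 0.9831 = -0.348

-0.348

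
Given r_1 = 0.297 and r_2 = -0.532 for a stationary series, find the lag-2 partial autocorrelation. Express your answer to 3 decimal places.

φ_{22} = (r_2 − r_1²) / (1 − r_1²)
r_1² = (0.297)² = 0.088209
Numerator = -0.532 − 0.0882 = -0.6202; denominator = 1 − 0.0882 = 0.9118
φ_{22} = -0.6202 / 0.9118 = -0.680

-0.680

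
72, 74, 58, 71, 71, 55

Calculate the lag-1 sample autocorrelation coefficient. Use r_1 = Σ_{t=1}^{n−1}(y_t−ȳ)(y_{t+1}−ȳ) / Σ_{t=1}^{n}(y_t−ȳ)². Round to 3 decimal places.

Mean ȳ = (72 + 74 + 58 + 71 + 71 + 55)/6 = 66.8333
Deviations from mean: 5.1667, 7.1667, -8.8333, 4.1667, 4.1667, -11.8333
Numerator Σ_{t=1}^{5}(y_t−ȳ)(y_{t+1}−ȳ) = -95.0278
Denominator Σ(y_t−ȳ)² = 330.8333
r_1 = -95.0278 / 330.8333 = -0.287

-0.287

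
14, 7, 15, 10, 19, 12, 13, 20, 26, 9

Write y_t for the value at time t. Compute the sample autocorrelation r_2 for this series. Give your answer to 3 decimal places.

-0.070

Mean ȳ = (14 + 7 + 15 + 10 + 19 + 12 + 13 + 20 + 26 + 9)/10 = 14.5000
Numerator Σ_{t=1}^{8}(y_t−ȳ)(y_{t+2}−ȳ) = -21.0000
Denominator Σ(y_t−ȳ)² = 298.5000
r_2 = -21.0000 / 298.5000 = -0.070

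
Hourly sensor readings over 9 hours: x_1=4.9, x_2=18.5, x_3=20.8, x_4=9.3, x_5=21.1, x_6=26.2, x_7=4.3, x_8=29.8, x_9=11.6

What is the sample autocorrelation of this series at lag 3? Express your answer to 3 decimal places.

Mean x̄ = (4.9 + 18.5 + 20.8 + 9.3 + 21.1 + 26.2 + 4.3 + 29.8 + 11.6)/9 = 16.2778
Numerator Σ_{t=1}^{6}(x_t−x̄)(x_{t+3}−x̄) = 237.3496
Denominator Σ(x_t−x̄)² = 673.4356
r_3 = 237.3496 / 673.4356 = 0.352

0.352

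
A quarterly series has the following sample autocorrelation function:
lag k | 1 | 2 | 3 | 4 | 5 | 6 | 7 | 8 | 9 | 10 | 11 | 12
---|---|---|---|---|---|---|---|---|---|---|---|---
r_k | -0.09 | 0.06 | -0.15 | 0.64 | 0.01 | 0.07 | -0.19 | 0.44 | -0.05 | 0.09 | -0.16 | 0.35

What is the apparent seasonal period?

The largest autocorrelation is r_4 = 0.64, with weaker echoes at lags 8 (0.44) and 12 (0.35); the remaining lags stay at or below 0.09.
The dominant spike at lag 4 indicates a seasonal period of 4.

4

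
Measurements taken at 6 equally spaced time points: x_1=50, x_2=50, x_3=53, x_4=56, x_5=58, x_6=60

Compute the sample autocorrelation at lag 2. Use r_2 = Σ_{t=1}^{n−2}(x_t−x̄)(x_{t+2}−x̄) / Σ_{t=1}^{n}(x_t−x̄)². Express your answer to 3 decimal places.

Mean x̄ = (50 + 50 + 53 + 56 + 58 + 60)/6 = 54.5000
Numerator Σ_{t=1}^{4}(x_t−x̄)(x_{t+2}−x̄) = 3.0000
Denominator Σ(x_t−x̄)² = 87.5000
r_2 = 3.0000 / 87.5000 = 0.034

0.034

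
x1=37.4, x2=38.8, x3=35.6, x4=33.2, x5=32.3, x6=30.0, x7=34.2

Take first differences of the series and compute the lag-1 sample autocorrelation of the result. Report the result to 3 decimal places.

-0.180

First differences Δx: 1.4, -3.2, -2.4, -0.9, -2.3, 4.2
Mean of differences = -0.5333
Numerator Σ(Δx_t−Δx̄)(Δx_{t+1}−Δx̄) = -7.2078
Denominator Σ(Δx_t−Δx̄)² = 39.9933
r_1(Δx) = -7.2078 / 39.9933 = -0.180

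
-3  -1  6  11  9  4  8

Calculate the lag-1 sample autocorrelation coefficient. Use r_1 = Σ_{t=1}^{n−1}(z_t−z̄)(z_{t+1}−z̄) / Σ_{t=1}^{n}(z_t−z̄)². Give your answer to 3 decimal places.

0.403

Mean z̄ = (-3 − 1 + 6 + 11 + 9 + 4 + 8)/7 = 4.8571
Numerator Σ_{t=1}^{6}(z_t−z̄)(z_{t+1}−z̄) = 65.5510
Denominator Σ(z_t−z̄)² = 162.8571
r_1 = 65.5510 / 162.8571 = 0.403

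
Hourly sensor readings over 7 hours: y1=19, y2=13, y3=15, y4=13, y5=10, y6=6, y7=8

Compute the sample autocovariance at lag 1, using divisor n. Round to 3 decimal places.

6.714

Mean ȳ = (19 + 13 + 15 + 13 + 10 + 6 + 8)/7 = 12.0000
Σ_{t=1}^{6}(y_t−ȳ)(y_{t+1}−ȳ) = 47.0000
γ_1 = 47.0000 / 7 = 6.714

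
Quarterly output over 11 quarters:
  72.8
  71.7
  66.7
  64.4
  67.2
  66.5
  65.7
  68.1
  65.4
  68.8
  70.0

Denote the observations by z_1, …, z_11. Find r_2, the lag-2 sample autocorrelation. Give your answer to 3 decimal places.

Mean z̄ = (72.8 + 71.7 + 66.7 + 64.4 + 67.2 + 66.5 + 65.7 + 68.1 + 65.4 + 68.8 + 70.0)/11 = 67.9364
Numerator Σ_{t=1}^{9}(z_t−z̄)(z_{t+2}−z̄) = -11.3417
Denominator Σ(z_t−z̄)² = 70.9255
r_2 = -11.3417 / 70.9255 = -0.160

-0.160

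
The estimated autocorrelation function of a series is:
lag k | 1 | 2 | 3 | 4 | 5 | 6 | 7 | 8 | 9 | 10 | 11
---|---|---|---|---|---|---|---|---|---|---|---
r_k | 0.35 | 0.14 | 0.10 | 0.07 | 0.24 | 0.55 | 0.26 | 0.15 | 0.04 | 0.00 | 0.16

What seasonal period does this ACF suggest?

6

The largest autocorrelation is r_6 = 0.55; the remaining lags stay at or below 0.35. The elevated value at lag 1 (0.35), dropping to 0.14 at lag 2, reflects decaying short-term dependence rather than seasonality.
The dominant spike at lag 6 indicates a seasonal period of 6.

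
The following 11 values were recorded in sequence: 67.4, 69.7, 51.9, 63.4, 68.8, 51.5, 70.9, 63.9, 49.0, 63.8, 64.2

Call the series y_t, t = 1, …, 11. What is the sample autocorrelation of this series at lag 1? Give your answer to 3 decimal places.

Mean ȳ = (67.4 + 69.7 + 51.9 + 63.4 + 68.8 + 51.5 + 70.9 + 63.9 + 49.0 + 63.8 + 64.2)/11 = 62.2273
Numerator Σ_{t=1}^{10}(y_t−ȳ)(y_{t+1}−ȳ) = -231.7826
Denominator Σ(y_t−ȳ)² = 608.2418
r_1 = -231.7826 / 608.2418 = -0.381

-0.381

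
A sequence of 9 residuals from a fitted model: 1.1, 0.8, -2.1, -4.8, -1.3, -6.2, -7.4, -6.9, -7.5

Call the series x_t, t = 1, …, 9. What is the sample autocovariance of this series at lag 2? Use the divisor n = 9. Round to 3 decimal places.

Mean x̄ = (1.1 + 0.8 − 2.1 − 4.8 − 1.3 − 6.2 − 7.4 − 6.9 − 7.5)/9 = -3.8111
Σ_{t=1}^{7}(x_t−x̄)(x_{t+2}−x̄) = 22.1086
γ_2 = 22.1086 / 9 = 2.457

2.457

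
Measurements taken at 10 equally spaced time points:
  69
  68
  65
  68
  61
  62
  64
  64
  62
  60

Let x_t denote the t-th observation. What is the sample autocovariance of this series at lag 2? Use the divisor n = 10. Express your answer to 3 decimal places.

Mean x̄ = (69 + 68 + 65 + 68 + 61 + 62 + 64 + 64 + 62 + 60)/10 = 64.3000
Σ_{t=1}^{8}(x_t−x̄)(x_{t+2}−x̄) = 9.8200
γ_2 = 9.8200 / 10 = 0.982

0.982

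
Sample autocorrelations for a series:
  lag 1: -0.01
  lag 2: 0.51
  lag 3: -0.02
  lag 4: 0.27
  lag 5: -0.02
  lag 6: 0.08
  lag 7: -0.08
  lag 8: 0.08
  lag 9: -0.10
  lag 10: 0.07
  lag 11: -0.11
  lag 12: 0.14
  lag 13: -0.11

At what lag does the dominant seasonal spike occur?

The largest autocorrelation is r_2 = 0.51, with a weaker echo at lag 4 (0.27); the remaining lags stay at or below 0.14.
The dominant spike at lag 2 indicates a seasonal period of 2.

2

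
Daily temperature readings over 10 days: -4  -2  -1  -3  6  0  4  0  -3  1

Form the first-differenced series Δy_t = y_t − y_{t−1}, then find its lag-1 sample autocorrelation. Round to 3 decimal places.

First differences Δy: 2, 1, -2, 9, -6, 4, -4, -3, 4
Mean of differences = 0.5556
Numerator Σ(Δy_t−Δȳ)(Δy_{t+1}−Δȳ) = -111.7531
Denominator Σ(Δy_t−Δȳ)² = 180.2222
r_1(Δy) = -111.7531 / 180.2222 = -0.620

-0.620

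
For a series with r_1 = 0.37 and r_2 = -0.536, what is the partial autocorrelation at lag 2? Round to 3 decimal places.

-0.780

φ_{22} = (r_2 − r_1²) / (1 − r_1²)
r_1² = (0.37)² = 0.1369
Numerator = -0.536 − 0.1369 = -0.6729; denominator = 1 − 0.1369 = 0.8631
φ_{22} = -0.6729 / 0.8631 = -0.780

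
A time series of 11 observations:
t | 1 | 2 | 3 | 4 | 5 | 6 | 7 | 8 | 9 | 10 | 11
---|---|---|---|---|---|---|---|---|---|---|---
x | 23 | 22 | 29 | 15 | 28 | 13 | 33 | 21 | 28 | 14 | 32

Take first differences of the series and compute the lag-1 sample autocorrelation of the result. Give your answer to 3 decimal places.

First differences Δx: -1, 7, -14, 13, -15, 20, -12, 7, -14, 18
Mean of differences = 0.9000
Numerator Σ(Δx_t−Δx̄)(Δx_{t+1}−Δx̄) = -1449.6100
Denominator Σ(Δx_t−Δx̄)² = 1744.9000
r_1(Δx) = -1449.6100 / 1744.9000 = -0.831

-0.831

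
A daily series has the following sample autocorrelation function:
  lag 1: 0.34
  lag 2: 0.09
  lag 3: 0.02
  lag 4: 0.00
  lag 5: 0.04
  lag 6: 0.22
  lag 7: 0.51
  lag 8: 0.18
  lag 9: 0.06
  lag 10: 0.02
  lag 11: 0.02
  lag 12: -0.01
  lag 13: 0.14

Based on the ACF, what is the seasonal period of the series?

The largest autocorrelation is r_7 = 0.51; the remaining lags stay at or below 0.34. The elevated value at lag 1 (0.34), dropping to 0.09 at lag 2, reflects decaying short-term dependence rather than seasonality.
The dominant spike at lag 7 indicates a seasonal period of 7.

7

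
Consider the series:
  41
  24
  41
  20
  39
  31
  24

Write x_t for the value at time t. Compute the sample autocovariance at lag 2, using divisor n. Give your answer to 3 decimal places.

Mean x̄ = (41 + 24 + 41 + 20 + 39 + 31 + 24)/7 = 31.4286
Deviations: 9.5714, -7.4286, 9.5714, -11.4286, 7.5714, -0.4286, -7.4286
Σ_{t=1}^{5}(x_t−x̄)(x_{t+2}−x̄) = 197.6327
γ_2 = 197.6327 / 7 = 28.233

28.233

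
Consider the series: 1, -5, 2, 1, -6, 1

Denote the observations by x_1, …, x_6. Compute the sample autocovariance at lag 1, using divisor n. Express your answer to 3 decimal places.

-5.667

Mean x̄ = (1 − 5 + 2 + 1 − 6 + 1)/6 = -1.0000
Deviations: 2.0000, -4.0000, 3.0000, 2.0000, -5.0000, 2.0000
Σ_{t=1}^{5}(x_t−x̄)(x_{t+1}−x̄) = -34.0000
γ_1 = -34.0000 / 6 = -5.667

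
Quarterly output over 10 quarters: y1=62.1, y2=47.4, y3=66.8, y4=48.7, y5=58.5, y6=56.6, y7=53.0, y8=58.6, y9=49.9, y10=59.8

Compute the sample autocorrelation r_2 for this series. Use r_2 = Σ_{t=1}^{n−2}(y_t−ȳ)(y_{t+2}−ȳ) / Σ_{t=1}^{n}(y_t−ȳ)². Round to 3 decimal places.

0.486

Mean ȳ = (62.1 + 47.4 + 66.8 + 48.7 + 58.5 + 56.6 + 53.0 + 58.6 + 49.9 + 59.8)/10 = 56.1400
Numerator Σ_{t=1}^{8}(y_t−ȳ)(y_{t+2}−ȳ) = 172.6128
Denominator Σ(y_t−ȳ)² = 354.9240
r_2 = 172.6128 / 354.9240 = 0.486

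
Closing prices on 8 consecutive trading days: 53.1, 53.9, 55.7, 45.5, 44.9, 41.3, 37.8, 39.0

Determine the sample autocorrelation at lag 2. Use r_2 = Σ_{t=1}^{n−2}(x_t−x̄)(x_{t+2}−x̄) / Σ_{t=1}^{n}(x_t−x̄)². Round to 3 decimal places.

Mean x̄ = (53.1 + 53.9 + 55.7 + 45.5 + 44.9 + 41.3 + 37.8 + 39.0)/8 = 46.4000
Σ(x_t−x̄)(x_{t+2}−x̄) = (62.3100) + (-6.7500) + (-13.9500) + (4.5900) + (12.9000) + (37.7400) = 96.8400
Denominator Σ(x_t−x̄)² = 345.4200
r_2 = 96.8400 / 345.4200 = 0.280

0.280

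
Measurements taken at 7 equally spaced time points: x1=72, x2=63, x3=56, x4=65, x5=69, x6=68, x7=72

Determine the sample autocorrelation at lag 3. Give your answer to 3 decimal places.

Mean x̄ = (72 + 63 + 56 + 65 + 69 + 68 + 72)/7 = 66.4286
Deviations from mean: 5.5714, -3.4286, -10.4286, -1.4286, 2.5714, 1.5714, 5.5714
Σ(x_t−x̄)(x_{t+3}−x̄) = (-7.9592) + (-8.8163) + (-16.3878) + (-7.9592) = -41.1224
Denominator Σ(x_t−x̄)² = 193.7143
r_3 = -41.1224 / 193.7143 = -0.212

-0.212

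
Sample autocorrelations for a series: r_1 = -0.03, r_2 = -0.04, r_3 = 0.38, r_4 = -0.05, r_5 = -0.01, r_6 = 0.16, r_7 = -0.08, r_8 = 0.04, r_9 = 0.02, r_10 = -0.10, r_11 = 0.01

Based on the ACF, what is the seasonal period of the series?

3

The largest autocorrelation is r_3 = 0.38, with a weaker echo at lag 6 (0.16); the remaining lags stay at or below 0.04.
The dominant spike at lag 3 indicates a seasonal period of 3.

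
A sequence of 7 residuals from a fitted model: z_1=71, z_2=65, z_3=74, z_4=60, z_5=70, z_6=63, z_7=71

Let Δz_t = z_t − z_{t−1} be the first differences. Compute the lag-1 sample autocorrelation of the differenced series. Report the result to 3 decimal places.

-0.848

First differences Δz: -6, 9, -14, 10, -7, 8
Mean of differences = 0.0000
Numerator Σ(Δz_t−Δz̄)(Δz_{t+1}−Δz̄) = -446.0000
Denominator Σ(Δz_t−Δz̄)² = 526.0000
r_1(Δz) = -446.0000 / 526.0000 = -0.848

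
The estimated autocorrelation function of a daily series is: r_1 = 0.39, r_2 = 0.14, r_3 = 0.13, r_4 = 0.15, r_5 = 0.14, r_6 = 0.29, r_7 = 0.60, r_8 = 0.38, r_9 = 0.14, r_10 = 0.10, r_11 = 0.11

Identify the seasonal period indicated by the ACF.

The largest autocorrelation is r_7 = 0.60; the remaining lags stay at or below 0.39. The elevated value at lag 1 (0.39), dropping to 0.14 at lag 2, reflects decaying short-term dependence rather than seasonality.
The dominant spike at lag 7 indicates a seasonal period of 7.

7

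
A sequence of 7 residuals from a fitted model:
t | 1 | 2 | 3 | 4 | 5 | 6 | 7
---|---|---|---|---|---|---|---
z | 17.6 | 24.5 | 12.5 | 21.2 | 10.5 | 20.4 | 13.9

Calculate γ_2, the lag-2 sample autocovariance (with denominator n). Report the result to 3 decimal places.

13.419

Mean z̄ = (17.6 + 24.5 + 12.5 + 21.2 + 10.5 + 20.4 + 13.9)/7 = 17.2286
Deviations: 0.3714, 7.2714, -4.7286, 3.9714, -6.7286, 3.1714, -3.3286
Σ_{t=1}^{5}(z_t−z̄)(z_{t+2}−z̄) = 93.9298
γ_2 = 93.9298 / 7 = 13.419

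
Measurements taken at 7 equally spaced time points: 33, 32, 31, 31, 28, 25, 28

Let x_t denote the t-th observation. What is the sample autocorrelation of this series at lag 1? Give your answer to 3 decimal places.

0.549

Mean x̄ = (33 + 32 + 31 + 31 + 28 + 25 + 28)/7 = 29.7143
Deviations from mean: 3.2857, 2.2857, 1.2857, 1.2857, -1.7143, -4.7143, -1.7143
Numerator Σ_{t=1}^{6}(x_t−x̄)(x_{t+1}−x̄) = 26.0612
Denominator Σ(x_t−x̄)² = 47.4286
r_1 = 26.0612 / 47.4286 = 0.549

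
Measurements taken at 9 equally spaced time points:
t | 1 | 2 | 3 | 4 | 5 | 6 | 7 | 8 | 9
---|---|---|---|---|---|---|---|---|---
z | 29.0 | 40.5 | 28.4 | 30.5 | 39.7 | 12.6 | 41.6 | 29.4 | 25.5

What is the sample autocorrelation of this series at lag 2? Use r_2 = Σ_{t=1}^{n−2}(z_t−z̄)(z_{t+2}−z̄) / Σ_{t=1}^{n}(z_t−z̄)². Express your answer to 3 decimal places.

0.076

Mean z̄ = (29.0 + 40.5 + 28.4 + 30.5 + 39.7 + 12.6 + 41.6 + 29.4 + 25.5)/9 = 30.8000
Σ(z_t−z̄)(z_{t+2}−z̄) = (4.3200) + (-2.9100) + (-21.3600) + (5.4600) + (96.1200) + (25.4800) + (-57.2400) = 49.8700
Denominator Σ(z_t−z̄)² = 660.3200
r_2 = 49.8700 / 660.3200 = 0.076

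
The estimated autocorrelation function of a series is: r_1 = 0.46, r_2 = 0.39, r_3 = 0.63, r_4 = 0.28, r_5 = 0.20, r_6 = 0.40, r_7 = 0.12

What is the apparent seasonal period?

3

The largest autocorrelation is r_3 = 0.63; the remaining lags stay at or below 0.46. The elevated value at lag 1 (0.46), dropping to 0.39 at lag 2, reflects decaying short-term dependence rather than seasonality.
The dominant spike at lag 3 indicates a seasonal period of 3.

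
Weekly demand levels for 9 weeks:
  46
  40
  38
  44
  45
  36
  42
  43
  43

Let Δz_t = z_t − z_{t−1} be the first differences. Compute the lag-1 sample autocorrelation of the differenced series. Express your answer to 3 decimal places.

-0.258

First differences Δz: -6, -2, 6, 1, -9, 6, 1, 0
Mean of differences = -0.3750
Numerator Σ(Δz_t−Δz̄)(Δz_{t+1}−Δz̄) = -50.0156
Denominator Σ(Δz_t−Δz̄)² = 193.8750
r_1(Δz) = -50.0156 / 193.8750 = -0.258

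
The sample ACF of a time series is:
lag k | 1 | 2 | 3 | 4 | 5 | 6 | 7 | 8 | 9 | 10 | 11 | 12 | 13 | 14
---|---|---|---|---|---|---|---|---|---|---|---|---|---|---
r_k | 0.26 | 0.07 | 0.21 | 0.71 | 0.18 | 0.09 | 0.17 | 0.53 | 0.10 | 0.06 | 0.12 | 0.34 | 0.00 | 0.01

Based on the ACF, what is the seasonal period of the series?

The largest autocorrelation is r_4 = 0.71, with weaker echoes at lags 8 (0.53) and 12 (0.34); the remaining lags stay at or below 0.26. The elevated value at lag 1 (0.26), dropping to 0.07 at lag 2, reflects decaying short-term dependence rather than seasonality.
The dominant spike at lag 4 indicates a seasonal period of 4.

4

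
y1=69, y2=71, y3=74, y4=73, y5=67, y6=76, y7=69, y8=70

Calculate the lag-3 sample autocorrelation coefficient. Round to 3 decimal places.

Mean ȳ = (69 + 71 + 74 + 73 + 67 + 76 + 69 + 70)/8 = 71.1250
Deviations from mean: -2.1250, -0.1250, 2.8750, 1.8750, -4.1250, 4.8750, -2.1250, -1.1250
Numerator Σ_{t=1}^{5}(y_t−ȳ)(y_{t+3}−ȳ) = 11.2031
Denominator Σ(y_t−ȳ)² = 62.8750
r_3 = 11.2031 / 62.8750 = 0.178

0.178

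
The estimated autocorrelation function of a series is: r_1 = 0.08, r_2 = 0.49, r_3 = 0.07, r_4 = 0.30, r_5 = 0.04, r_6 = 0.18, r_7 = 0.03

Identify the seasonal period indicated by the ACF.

2

The largest autocorrelation is r_2 = 0.49, with weaker echoes at lags 4 (0.30) and 6 (0.18); the remaining lags stay at or below 0.08.
The dominant spike at lag 2 indicates a seasonal period of 2.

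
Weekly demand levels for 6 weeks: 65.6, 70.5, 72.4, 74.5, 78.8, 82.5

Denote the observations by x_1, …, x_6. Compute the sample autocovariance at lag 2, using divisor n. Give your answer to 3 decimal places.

Mean x̄ = (65.6 + 70.5 + 72.4 + 74.5 + 78.8 + 82.5)/6 = 74.0500
Σ_{t=1}^{4}(x_t−x̄)(x_{t+2}−x̄) = 8.3100
γ_2 = 8.3100 / 6 = 1.385

1.385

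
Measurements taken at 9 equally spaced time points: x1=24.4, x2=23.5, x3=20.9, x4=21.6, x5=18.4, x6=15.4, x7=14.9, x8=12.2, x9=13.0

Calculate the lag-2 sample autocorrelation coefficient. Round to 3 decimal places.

Mean x̄ = (24.4 + 23.5 + 20.9 + 21.6 + 18.4 + 15.4 + 14.9 + 12.2 + 13.0)/9 = 18.2556
Σ(x_t−x̄)(x_{t+2}−x̄) = (16.2486) + (17.5398) + (0.3820) + (-9.5502) + (-0.4847) + (17.2920) + (17.6353) = 59.0627
Denominator Σ(x_t−x̄)² = 167.1622
r_2 = 59.0627 / 167.1622 = 0.353

0.353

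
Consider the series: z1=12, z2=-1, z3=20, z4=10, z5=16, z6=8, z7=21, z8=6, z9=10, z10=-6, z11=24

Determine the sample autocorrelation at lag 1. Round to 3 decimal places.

-0.508

Mean z̄ = (12 − 1 + 20 + 10 + 16 + 8 + 21 + 6 + 10 − 6 + 24)/11 = 10.9091
Numerator Σ_{t=1}^{10}(z_t−z̄)(z_{t+1}−z̄) = -429.3719
Denominator Σ(z_t−z̄)² = 844.9091
r_1 = -429.3719 / 844.9091 = -0.508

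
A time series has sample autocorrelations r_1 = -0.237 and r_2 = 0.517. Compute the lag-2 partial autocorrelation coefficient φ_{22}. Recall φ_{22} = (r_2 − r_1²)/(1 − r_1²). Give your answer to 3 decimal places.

0.488

φ_{22} = (r_2 − r_1²) / (1 − r_1²)
r_1² = (-0.237)² = 0.056169
Numerator = 0.517 − 0.0562 = 0.4608; denominator = 1 − 0.0562 = 0.9438
φ_{22} = 0.4608 / 0.9438 = 0.488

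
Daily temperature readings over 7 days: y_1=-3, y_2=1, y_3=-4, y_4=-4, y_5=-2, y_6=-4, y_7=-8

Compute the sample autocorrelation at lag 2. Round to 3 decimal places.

Mean ȳ = (-3 + 1 − 4 − 4 − 2 − 4 − 8)/7 = -3.4286
Deviations from mean: 0.4286, 4.4286, -0.5714, -0.5714, 1.4286, -0.5714, -4.5714
Numerator Σ_{t=1}^{5}(y_t−ȳ)(y_{t+2}−ȳ) = -9.7959
Denominator Σ(y_t−ȳ)² = 43.7143
r_2 = -9.7959 / 43.7143 = -0.224

-0.224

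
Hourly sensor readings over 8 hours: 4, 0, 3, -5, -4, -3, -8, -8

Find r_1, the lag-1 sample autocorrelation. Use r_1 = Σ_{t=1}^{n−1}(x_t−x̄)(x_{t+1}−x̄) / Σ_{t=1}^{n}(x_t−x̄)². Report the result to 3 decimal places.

0.362

Mean x̄ = (4 + 0 + 3 − 5 − 4 − 3 − 8 − 8)/8 = -2.6250
Deviations from mean: 6.6250, 2.6250, 5.6250, -2.3750, -1.3750, -0.3750, -5.3750, -5.3750
Σ(x_t−x̄)(x_{t+1}−x̄) = (17.3906) + (14.7656) + (-13.3594) + (3.2656) + (0.5156) + (2.0156) + (28.8906) = 53.4844
Denominator Σ(x_t−x̄)² = 147.8750
r_1 = 53.4844 / 147.8750 = 0.362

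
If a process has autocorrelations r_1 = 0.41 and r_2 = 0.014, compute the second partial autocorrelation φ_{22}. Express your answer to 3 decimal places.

-0.185

φ_{22} = (r_2 − r_1²) / (1 − r_1²)
r_1² = (0.41)² = 0.1681
Numerator = 0.014 − 0.1681 = -0.1541; denominator = 1 − 0.1681 = 0.8319
φ_{22} = -0.1541 / 0.8319 = -0.185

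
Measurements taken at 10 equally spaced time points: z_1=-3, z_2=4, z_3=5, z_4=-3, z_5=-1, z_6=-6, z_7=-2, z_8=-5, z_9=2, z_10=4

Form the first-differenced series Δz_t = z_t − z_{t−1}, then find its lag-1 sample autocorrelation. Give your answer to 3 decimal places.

First differences Δz: 7, 1, -8, 2, -5, 4, -3, 7, 2
Mean of differences = 0.7778
Numerator Σ(Δz_t−Δz̄)(Δz_{t+1}−Δz̄) = -65.0494
Denominator Σ(Δz_t−Δz̄)² = 215.5556
r_1(Δz) = -65.0494 / 215.5556 = -0.302

-0.302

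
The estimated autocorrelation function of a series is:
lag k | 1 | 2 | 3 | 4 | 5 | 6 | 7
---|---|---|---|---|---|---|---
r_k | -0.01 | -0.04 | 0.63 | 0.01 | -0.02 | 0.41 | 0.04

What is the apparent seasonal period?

3

The largest autocorrelation is r_3 = 0.63, with a weaker echo at lag 6 (0.41); the remaining lags stay at or below 0.04.
The dominant spike at lag 3 indicates a seasonal period of 3.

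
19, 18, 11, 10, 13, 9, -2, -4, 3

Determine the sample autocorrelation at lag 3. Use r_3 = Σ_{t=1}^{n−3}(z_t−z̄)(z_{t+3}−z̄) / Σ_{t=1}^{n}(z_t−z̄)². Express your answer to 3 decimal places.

Mean z̄ = (19 + 18 + 11 + 10 + 13 + 9 − 2 − 4 + 3)/9 = 8.5556
Σ(z_t−z̄)(z_{t+3}−z̄) = (15.0864) + (41.9753) + (1.0864) + (-15.2469) + (-55.8025) + (-2.4691) = -15.3704
Denominator Σ(z_t−z̄)² = 526.2222
r_3 = -15.3704 / 526.2222 = -0.029

-0.029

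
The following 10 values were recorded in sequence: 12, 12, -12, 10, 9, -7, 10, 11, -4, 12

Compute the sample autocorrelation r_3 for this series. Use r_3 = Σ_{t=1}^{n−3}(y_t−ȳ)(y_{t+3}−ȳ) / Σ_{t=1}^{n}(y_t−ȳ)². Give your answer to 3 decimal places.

Mean ȳ = (12 + 12 − 12 + 10 + 9 − 7 + 10 + 11 − 4 + 12)/10 = 5.3000
Σ(y_t−ȳ)(y_{t+3}−ȳ) = (31.4900) + (24.7900) + (212.7900) + (22.0900) + (21.0900) + (114.3900) + (31.4900) = 458.1300
Denominator Σ(y_t−ȳ)² = 762.1000
r_3 = 458.1300 / 762.1000 = 0.601

0.601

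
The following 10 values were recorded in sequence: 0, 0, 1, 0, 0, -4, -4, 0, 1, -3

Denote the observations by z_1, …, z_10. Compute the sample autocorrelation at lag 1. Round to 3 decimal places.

Mean z̄ = (0 + 0 + 1 + 0 + 0 − 4 − 4 + 0 + 1 − 3)/10 = -0.9000
Numerator Σ_{t=1}^{9}(z_t−z̄)(z_{t+1}−z̄) = 6.7900
Denominator Σ(z_t−z̄)² = 34.9000
r_1 = 6.7900 / 34.9000 = 0.195

0.195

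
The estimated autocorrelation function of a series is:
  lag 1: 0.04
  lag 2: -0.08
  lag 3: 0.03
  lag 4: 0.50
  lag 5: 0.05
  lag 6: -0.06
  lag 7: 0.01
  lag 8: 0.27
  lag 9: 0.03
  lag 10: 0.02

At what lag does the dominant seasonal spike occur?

4

The largest autocorrelation is r_4 = 0.50, with a weaker echo at lag 8 (0.27); the remaining lags stay at or below 0.05.
The dominant spike at lag 4 indicates a seasonal period of 4.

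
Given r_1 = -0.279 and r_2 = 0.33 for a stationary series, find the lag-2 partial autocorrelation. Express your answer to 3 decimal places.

0.273

φ_{22} = (r_2 − r_1²) / (1 − r_1²)
r_1² = (-0.279)² = 0.077841
Numerator = 0.33 − 0.0778 = 0.2522; denominator = 1 − 0.0778 = 0.9222
φ_{22} = 0.2522 / 0.9222 = 0.273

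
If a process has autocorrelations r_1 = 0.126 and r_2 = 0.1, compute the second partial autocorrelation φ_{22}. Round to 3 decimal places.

0.085

φ_{22} = (r_2 − r_1²) / (1 − r_1²)
r_1² = (0.126)² = 0.015876
Numerator = 0.1 − 0.0159 = 0.0841; denominator = 1 − 0.0159 = 0.9841
φ_{22} = 0.0841 / 0.9841 = 0.085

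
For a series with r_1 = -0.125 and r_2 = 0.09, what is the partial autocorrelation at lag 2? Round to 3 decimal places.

φ_{22} = (r_2 − r_1²) / (1 − r_1²)
r_1² = (-0.125)² = 0.015625
Numerator = 0.09 − 0.0156 = 0.0744; denominator = 1 − 0.0156 = 0.9844
φ_{22} = 0.0744 / 0.9844 = 0.076

0.076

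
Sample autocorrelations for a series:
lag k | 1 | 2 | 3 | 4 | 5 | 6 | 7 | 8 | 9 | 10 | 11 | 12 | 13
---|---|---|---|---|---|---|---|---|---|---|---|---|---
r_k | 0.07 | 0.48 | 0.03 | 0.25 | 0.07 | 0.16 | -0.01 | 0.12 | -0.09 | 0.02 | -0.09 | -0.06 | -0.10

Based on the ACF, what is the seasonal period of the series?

The largest autocorrelation is r_2 = 0.48, with weaker echoes at lags 4 (0.25) and 6 (0.16); the remaining lags stay at or below 0.12.
The dominant spike at lag 2 indicates a seasonal period of 2.

2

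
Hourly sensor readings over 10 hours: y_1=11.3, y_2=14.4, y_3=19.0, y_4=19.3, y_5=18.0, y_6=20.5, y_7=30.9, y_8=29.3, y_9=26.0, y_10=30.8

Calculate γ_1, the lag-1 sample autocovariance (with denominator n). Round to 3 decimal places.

Mean ȳ = (11.3 + 14.4 + 19.0 + 19.3 + 18.0 + 20.5 + 30.9 + 29.3 + 26.0 + 30.8)/10 = 21.9500
Σ_{t=1}^{9}(y_t−ȳ)(y_{t+1}−ȳ) = 245.1075
γ_1 = 245.1075 / 10 = 24.511

24.511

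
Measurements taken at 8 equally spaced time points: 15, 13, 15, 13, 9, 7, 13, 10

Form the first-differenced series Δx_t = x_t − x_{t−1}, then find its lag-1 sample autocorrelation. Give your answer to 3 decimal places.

First differences Δx: -2, 2, -2, -4, -2, 6, -3
Mean of differences = -0.7143
Numerator Σ(Δx_t−Δx̄)(Δx_{t+1}−Δx̄) = -22.5102
Denominator Σ(Δx_t−Δx̄)² = 73.4286
r_1(Δx) = -22.5102 / 73.4286 = -0.307

-0.307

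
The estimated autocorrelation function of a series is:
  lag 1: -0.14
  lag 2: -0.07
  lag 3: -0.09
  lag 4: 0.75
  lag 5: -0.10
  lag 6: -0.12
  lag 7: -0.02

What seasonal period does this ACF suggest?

4

The largest autocorrelation is r_4 = 0.75; the remaining lags stay at or below -0.02.
The dominant spike at lag 4 indicates a seasonal period of 4.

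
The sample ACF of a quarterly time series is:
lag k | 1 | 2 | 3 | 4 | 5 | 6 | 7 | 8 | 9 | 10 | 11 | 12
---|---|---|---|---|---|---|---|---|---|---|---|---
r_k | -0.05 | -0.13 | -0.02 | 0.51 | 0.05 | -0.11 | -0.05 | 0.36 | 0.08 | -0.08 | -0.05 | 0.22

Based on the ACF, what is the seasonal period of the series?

The largest autocorrelation is r_4 = 0.51, with weaker echoes at lags 8 (0.36) and 12 (0.22); the remaining lags stay at or below 0.08.
The dominant spike at lag 4 indicates a seasonal period of 4.

4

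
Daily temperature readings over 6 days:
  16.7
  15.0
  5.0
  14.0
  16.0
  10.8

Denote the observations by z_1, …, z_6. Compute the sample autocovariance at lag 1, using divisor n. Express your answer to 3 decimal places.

Mean z̄ = (16.7 + 15.0 + 5.0 + 14.0 + 16.0 + 10.8)/6 = 12.9167
Deviations: 3.7833, 2.0833, -7.9167, 1.0833, 3.0833, -2.1167
Σ_{t=1}^{5}(z_t−z̄)(z_{t+1}−z̄) = -20.3736
γ_1 = -20.3736 / 6 = -3.396

-3.396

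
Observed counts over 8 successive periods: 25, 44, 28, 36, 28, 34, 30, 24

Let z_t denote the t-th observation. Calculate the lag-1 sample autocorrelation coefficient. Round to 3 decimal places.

-0.501

Mean z̄ = (25 + 44 + 28 + 36 + 28 + 34 + 30 + 24)/8 = 31.1250
Deviations from mean: -6.1250, 12.8750, -3.1250, 4.8750, -3.1250, 2.8750, -1.1250, -7.1250
Σ(z_t−z̄)(z_{t+1}−z̄) = (-78.8594) + (-40.2344) + (-15.2344) + (-15.2344) + (-8.9844) + (-3.2344) + (8.0156) = -153.7656
Denominator Σ(z_t−z̄)² = 306.8750
r_1 = -153.7656 / 306.8750 = -0.501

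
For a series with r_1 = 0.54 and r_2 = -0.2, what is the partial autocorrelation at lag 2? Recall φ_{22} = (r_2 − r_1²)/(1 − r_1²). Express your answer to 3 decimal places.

φ_{22} = (r_2 − r_1²) / (1 − r_1²)
r_1² = (0.54)² = 0.2916
Numerator = -0.2 − 0.2916 = -0.4916; denominator = 1 − 0.2916 = 0.7084
φ_{22} = -0.4916 / 0.7084 = -0.694

-0.694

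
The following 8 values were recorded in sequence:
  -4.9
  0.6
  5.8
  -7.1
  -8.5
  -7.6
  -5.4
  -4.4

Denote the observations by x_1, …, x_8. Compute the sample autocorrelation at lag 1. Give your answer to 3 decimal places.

0.284

Mean x̄ = (-4.9 + 0.6 + 5.8 − 7.1 − 8.5 − 7.6 − 5.4 − 4.4)/8 = -3.9375
Σ(x_t−x̄)(x_{t+1}−x̄) = (-4.3673) + (44.1839) + (-30.7948) + (14.4289) + (16.7102) + (5.3564) + (0.6764) = 46.1936
Denominator Σ(x_t−x̄)² = 162.9188
r_1 = 46.1936 / 162.9188 = 0.284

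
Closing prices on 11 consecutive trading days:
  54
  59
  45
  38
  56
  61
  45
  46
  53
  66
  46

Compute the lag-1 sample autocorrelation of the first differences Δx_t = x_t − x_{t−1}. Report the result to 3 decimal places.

First differences Δx: 5, -14, -7, 18, 5, -16, 1, 7, 13, -20
Mean of differences = -0.8000
Numerator Σ(Δx_t−Δx̄)(Δx_{t+1}−Δx̄) = -261.0400
Denominator Σ(Δx_t−Δx̄)² = 1487.6000
r_1(Δx) = -261.0400 / 1487.6000 = -0.175

-0.175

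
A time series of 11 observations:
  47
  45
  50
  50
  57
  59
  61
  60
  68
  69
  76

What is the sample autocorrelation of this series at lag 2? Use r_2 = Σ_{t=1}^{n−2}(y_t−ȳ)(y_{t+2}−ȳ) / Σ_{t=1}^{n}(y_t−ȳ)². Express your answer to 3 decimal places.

0.433

Mean ȳ = (47 + 45 + 50 + 50 + 57 + 59 + 61 + 60 + 68 + 69 + 76)/11 = 58.3636
Numerator Σ_{t=1}^{9}(y_t−ȳ)(y_{t+2}−ȳ) = 423.0992
Denominator Σ(y_t−ȳ)² = 976.5455
r_2 = 423.0992 / 976.5455 = 0.433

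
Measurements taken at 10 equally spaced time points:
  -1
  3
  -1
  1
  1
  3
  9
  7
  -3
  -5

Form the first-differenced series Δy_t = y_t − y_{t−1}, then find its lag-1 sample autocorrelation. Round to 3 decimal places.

0.072

First differences Δy: 4, -4, 2, 0, 2, 6, -2, -10, -2
Mean of differences = -0.4444
Numerator Σ(Δy_t−Δȳ)(Δy_{t+1}−Δȳ) = 13.1358
Denominator Σ(Δy_t−Δȳ)² = 182.2222
r_1(Δy) = 13.1358 / 182.2222 = 0.072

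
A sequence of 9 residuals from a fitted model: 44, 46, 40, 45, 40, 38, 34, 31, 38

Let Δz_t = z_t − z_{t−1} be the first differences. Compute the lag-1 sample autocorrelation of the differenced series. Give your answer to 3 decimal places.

First differences Δz: 2, -6, 5, -5, -2, -4, -3, 7
Mean of differences = -0.7500
Numerator Σ(Δz_t−Δz̄)(Δz_{t+1}−Δz̄) = -69.8125
Denominator Σ(Δz_t−Δz̄)² = 163.5000
r_1(Δz) = -69.8125 / 163.5000 = -0.427

-0.427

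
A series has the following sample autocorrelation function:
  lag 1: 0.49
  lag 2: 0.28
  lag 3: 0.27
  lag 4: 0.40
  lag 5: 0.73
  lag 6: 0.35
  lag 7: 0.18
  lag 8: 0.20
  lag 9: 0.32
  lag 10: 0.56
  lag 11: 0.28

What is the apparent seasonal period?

The largest autocorrelation is r_5 = 0.73, with a weaker echo at lag 10 (0.56); the remaining lags stay at or below 0.49. The elevated value at lag 1 (0.49), dropping to 0.28 at lag 2, reflects decaying short-term dependence rather than seasonality.
The dominant spike at lag 5 indicates a seasonal period of 5.

5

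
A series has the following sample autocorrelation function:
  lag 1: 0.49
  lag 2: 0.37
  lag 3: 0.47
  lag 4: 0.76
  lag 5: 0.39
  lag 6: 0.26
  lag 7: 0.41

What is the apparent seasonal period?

4

The largest autocorrelation is r_4 = 0.76; the remaining lags stay at or below 0.49. The elevated value at lag 1 (0.49), dropping to 0.37 at lag 2, reflects decaying short-term dependence rather than seasonality.
The dominant spike at lag 4 indicates a seasonal period of 4.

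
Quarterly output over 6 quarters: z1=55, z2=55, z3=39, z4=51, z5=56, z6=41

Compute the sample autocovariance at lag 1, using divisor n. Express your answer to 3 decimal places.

Mean z̄ = (55 + 55 + 39 + 51 + 56 + 41)/6 = 49.5000
Σ_{t=1}^{5}(z_t−z̄)(z_{t+1}−z̄) = -88.7500
γ_1 = -88.7500 / 6 = -14.792

-14.792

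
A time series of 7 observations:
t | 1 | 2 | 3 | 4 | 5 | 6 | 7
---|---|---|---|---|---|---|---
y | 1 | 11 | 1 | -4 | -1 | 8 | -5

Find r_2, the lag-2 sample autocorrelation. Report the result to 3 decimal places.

-0.329

Mean ȳ = (1 + 11 + 1 − 4 − 1 + 8 − 5)/7 = 1.5714
Deviations from mean: -0.5714, 9.4286, -0.5714, -5.5714, -2.5714, 6.4286, -6.5714
Σ(y_t−ȳ)(y_{t+2}−ȳ) = (0.3265) + (-52.5306) + (1.4694) + (-35.8163) + (16.8980) = -69.6531
Denominator Σ(y_t−ȳ)² = 211.7143
r_2 = -69.6531 / 211.7143 = -0.329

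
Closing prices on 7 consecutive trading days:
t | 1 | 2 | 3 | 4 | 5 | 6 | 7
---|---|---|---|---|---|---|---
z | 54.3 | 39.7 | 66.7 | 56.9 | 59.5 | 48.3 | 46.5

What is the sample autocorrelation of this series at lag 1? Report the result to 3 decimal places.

-0.249

Mean z̄ = (54.3 + 39.7 + 66.7 + 56.9 + 59.5 + 48.3 + 46.5)/7 = 53.1286
Σ(z_t−z̄)(z_{t+1}−z̄) = (-15.7306) + (-182.2449) + (51.1837) + (24.0294) + (-30.7649) + (32.0065) = -121.5208
Denominator Σ(z_t−z̄)² = 487.9543
r_1 = -121.5208 / 487.9543 = -0.249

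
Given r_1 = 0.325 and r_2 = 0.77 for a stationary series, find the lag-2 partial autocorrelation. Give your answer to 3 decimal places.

0.743

φ_{22} = (r_2 − r_1²) / (1 − r_1²)
r_1² = (0.325)² = 0.105625
Numerator = 0.77 − 0.1056 = 0.6644; denominator = 1 − 0.1056 = 0.8944
φ_{22} = 0.6644 / 0.8944 = 0.743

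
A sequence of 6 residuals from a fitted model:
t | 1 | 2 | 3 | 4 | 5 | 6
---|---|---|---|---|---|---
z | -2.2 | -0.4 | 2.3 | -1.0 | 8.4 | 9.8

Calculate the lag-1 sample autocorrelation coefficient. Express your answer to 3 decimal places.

0.287

Mean z̄ = (-2.2 − 0.4 + 2.3 − 1.0 + 8.4 + 9.8)/6 = 2.8167
Deviations from mean: -5.0167, -3.2167, -0.5167, -3.8167, 5.5833, 6.9833
Σ(z_t−z̄)(z_{t+1}−z̄) = (16.1369) + (1.6619) + (1.9719) + (-21.3097) + (38.9903) = 37.4514
Denominator Σ(z_t−z̄)² = 130.2883
r_1 = 37.4514 / 130.2883 = 0.287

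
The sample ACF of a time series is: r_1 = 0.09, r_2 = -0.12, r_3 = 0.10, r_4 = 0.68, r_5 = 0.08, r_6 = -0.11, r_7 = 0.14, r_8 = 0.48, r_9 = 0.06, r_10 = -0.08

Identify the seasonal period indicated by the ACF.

The largest autocorrelation is r_4 = 0.68, with a weaker echo at lag 8 (0.48); the remaining lags stay at or below 0.14.
The dominant spike at lag 4 indicates a seasonal period of 4.

4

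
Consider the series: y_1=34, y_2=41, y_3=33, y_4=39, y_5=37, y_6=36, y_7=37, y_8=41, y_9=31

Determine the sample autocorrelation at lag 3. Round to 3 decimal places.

Mean ȳ = (34 + 41 + 33 + 39 + 37 + 36 + 37 + 41 + 31)/9 = 36.5556
Numerator Σ_{t=1}^{6}(y_t−ȳ)(y_{t+3}−ȳ) = 3.8519
Denominator Σ(y_t−ȳ)² = 96.2222
r_3 = 3.8519 / 96.2222 = 0.040

0.040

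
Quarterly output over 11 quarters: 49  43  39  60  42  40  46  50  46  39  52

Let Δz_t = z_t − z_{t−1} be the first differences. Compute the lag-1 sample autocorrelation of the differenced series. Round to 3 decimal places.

-0.423

First differences Δz: -6, -4, 21, -18, -2, 6, 4, -4, -7, 13
Mean of differences = 0.3000
Numerator Σ(Δz_t−Δz̄)(Δz_{t+1}−Δz̄) = -467.8900
Denominator Σ(Δz_t−Δz̄)² = 1106.1000
r_1(Δz) = -467.8900 / 1106.1000 = -0.423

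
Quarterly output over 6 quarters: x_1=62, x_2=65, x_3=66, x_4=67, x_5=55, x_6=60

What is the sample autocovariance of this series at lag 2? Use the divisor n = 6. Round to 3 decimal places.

Mean x̄ = (62 + 65 + 66 + 67 + 55 + 60)/6 = 62.5000
Deviations: -0.5000, 2.5000, 3.5000, 4.5000, -7.5000, -2.5000
Σ_{t=1}^{4}(x_t−x̄)(x_{t+2}−x̄) = -28.0000
γ_2 = -28.0000 / 6 = -4.667

-4.667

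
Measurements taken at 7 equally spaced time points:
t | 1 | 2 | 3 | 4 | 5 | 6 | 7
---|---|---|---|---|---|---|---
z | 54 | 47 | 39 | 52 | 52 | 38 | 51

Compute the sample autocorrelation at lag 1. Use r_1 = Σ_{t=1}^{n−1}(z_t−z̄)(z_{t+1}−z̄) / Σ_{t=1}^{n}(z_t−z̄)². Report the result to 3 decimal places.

-0.358

Mean z̄ = (54 + 47 + 39 + 52 + 52 + 38 + 51)/7 = 47.5714
Deviations from mean: 6.4286, -0.5714, -8.5714, 4.4286, 4.4286, -9.5714, 3.4286
Σ(z_t−z̄)(z_{t+1}−z̄) = (-3.6735) + (4.8980) + (-37.9592) + (19.6122) + (-42.3878) + (-32.8163) = -92.3265
Denominator Σ(z_t−z̄)² = 257.7143
r_1 = -92.3265 / 257.7143 = -0.358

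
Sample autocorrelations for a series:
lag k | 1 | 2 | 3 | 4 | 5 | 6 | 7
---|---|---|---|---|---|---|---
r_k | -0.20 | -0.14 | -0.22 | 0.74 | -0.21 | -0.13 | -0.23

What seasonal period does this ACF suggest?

The largest autocorrelation is r_4 = 0.74; the remaining lags stay at or below -0.13.
The dominant spike at lag 4 indicates a seasonal period of 4.

4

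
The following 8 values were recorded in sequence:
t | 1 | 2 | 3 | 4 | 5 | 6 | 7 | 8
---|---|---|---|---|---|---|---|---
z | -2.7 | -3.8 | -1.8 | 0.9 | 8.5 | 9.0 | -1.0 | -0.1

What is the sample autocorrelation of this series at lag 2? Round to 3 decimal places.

-0.214

Mean z̄ = (-2.7 − 3.8 − 1.8 + 0.9 + 8.5 + 9.0 − 1.0 − 0.1)/8 = 1.1250
Deviations from mean: -3.8250, -4.9250, -2.9250, -0.2250, 7.3750, 7.8750, -2.1250, -1.2250
Numerator Σ_{t=1}^{6}(z_t−z̄)(z_{t+2}−z̄) = -36.3663
Denominator Σ(z_t−z̄)² = 169.9150
r_2 = -36.3663 / 169.9150 = -0.214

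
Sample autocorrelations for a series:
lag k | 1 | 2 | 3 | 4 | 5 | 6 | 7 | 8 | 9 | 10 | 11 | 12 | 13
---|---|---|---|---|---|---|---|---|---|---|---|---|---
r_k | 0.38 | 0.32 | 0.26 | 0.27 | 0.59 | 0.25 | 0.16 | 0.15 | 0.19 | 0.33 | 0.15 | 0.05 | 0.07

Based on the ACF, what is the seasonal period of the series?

The largest autocorrelation is r_5 = 0.59; the remaining lags stay at or below 0.38. The elevated value at lag 1 (0.38), dropping to 0.32 at lag 2, reflects decaying short-term dependence rather than seasonality.
The dominant spike at lag 5 indicates a seasonal period of 5.

5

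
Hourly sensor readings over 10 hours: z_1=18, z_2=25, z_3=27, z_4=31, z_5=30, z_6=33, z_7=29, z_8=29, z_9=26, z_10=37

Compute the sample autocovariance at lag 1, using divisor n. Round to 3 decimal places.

Mean z̄ = (18 + 25 + 27 + 31 + 30 + 33 + 29 + 29 + 26 + 37)/10 = 28.5000
Σ_{t=1}^{9}(z_t−z̄)(z_{t+1}−z̄) = 28.7500
γ_1 = 28.7500 / 10 = 2.875

2.875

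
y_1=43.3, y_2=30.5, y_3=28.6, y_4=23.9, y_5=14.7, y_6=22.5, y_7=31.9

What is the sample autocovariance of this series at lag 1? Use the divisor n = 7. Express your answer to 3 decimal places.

20.259

Mean ȳ = (43.3 + 30.5 + 28.6 + 23.9 + 14.7 + 22.5 + 31.9)/7 = 27.9143
Σ_{t=1}^{6}(y_t−ȳ)(y_{t+1}−ȳ) = 141.8155
γ_1 = 141.8155 / 7 = 20.259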